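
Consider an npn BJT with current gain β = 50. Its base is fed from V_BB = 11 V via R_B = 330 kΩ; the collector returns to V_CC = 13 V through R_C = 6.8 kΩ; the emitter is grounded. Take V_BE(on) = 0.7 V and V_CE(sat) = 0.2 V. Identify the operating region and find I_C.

active; I_C ≈ 1.6 mA

Assume active. Base-emitter loop: I_B = (V_BB − V_BE)/R_B = (11 − 0.7)/330 = 0.0312 mA.
I_C = β·I_B = 50×0.0312 = 1.56 mA.
V_CE = V_CC − I_C·R_C = 13 − 1.56×6.8 = 2.39 V > V_CE(sat), so the active-region assumption holds.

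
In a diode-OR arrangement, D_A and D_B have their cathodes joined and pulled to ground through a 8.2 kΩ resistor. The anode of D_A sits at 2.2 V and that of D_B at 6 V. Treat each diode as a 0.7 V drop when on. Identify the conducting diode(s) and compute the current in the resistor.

Only D_B conducts; I_R ≈ 0.65 mA

Assume both conduct. Then node N would need to be at both 2.2−0.7 = 1.5 V and 6−0.7 = 5.3 V, which is impossible.
Assume only D_B conducts: V_N = 6 − 0.7 = 5.3 V, so I_R = 5.3/8.2 = 0.646 mA.
Check D_A: its anode-to-cathode voltage is 2.2 − 5.3 = -3.1 V < 0.7 V, so it is off. The assumption is consistent.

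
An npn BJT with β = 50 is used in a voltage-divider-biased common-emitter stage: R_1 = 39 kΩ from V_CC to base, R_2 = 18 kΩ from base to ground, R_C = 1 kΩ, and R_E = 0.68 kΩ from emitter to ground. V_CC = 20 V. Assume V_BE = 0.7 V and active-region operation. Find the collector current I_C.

Thevenize the base divider: V_Th = V_CC·R_2/(R_1+R_2) = 20×18/57 = 6.32 V, R_Th = R_1‖R_2 = 12.3 kΩ.
Base-emitter loop: V_Th = I_B·R_Th + V_BE + (β+1)I_B·R_E, so I_B = (6.32 − 0.7) / (12.3 + 51×0.68) = 0.119 mA.
I_C = β·I_B = 50×0.119 = 5.97 mA, and I_E = (β+1)I_B = 6.09 mA.
V_CE = V_CC − I_C·R_C − I_E·R_E = 20 − 5.97×1 − 6.09×0.68 = 9.88 V.
V_CE = 9.88 V > 0.2 V confirms active-region operation.

I_C ≈ 6 mA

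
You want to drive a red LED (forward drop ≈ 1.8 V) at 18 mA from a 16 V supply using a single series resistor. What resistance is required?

R ≈ 0.79 kΩ

The resistor drops V_S − V_D = 16 − 1.8 = 14.2 V at 18 mA.
R = 14.2 V / 18 mA = 0.789 kΩ.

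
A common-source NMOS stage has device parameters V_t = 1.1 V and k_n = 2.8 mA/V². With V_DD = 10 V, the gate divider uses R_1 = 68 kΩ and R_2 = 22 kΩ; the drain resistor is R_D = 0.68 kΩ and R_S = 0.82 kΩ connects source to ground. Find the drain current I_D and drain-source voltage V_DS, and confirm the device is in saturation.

I_D ≈ 0.75 mA, V_DS ≈ 8.9 V

V_G = V_DD·R_2/(R_1+R_2) = 10×22/90 = 2.44 V.
Assume saturation: I_D = (k_n/2)(V_GS − V_t)² with V_GS = V_G − I_D·R_S = 2.44 − 0.82·I_D.
Substituting gives 0.941·I_D² − 4.09·I_D + 2.53 = 0, with roots I_D = 0.748 or 3.59 mA.
The root I_D = 3.59 mA gives V_GS = -0.502 V ≤ V_t, so take I_D = 0.748 mA.
Then V_GS = 1.83 V and V_DS = V_DD − I_D(R_D+R_S) = 10 − 0.748×1.5 = 8.88 V.
Saturation requires V_DS ≥ V_GS − V_t = 0.731 V; 8.88 ≥ 0.731 ✓.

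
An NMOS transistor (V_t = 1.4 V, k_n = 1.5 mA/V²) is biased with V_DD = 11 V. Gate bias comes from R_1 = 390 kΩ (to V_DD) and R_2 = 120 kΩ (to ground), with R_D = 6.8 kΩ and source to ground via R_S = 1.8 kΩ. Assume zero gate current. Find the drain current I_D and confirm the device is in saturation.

I_D ≈ 0.31 mA

V_G = V_DD·R_2/(R_1+R_2) = 11×120/510 = 2.59 V.
Assume saturation: I_D = (k_n/2)(V_GS − V_t)² with V_GS = V_G − I_D·R_S = 2.59 − 1.8·I_D.
Substituting gives 2.43·I_D² − 4.21·I_D + 1.06 = 0, with roots I_D = 0.306 or 1.43 mA.
The root I_D = 1.43 mA gives V_GS = 0.021 V ≤ V_t, so take I_D = 0.306 mA.
Then V_GS = 2.04 V and V_DS = V_DD − I_D(R_D+R_S) = 11 − 0.306×8.6 = 8.37 V.
Saturation requires V_DS ≥ V_GS − V_t = 0.638 V; 8.37 ≥ 0.638 ✓.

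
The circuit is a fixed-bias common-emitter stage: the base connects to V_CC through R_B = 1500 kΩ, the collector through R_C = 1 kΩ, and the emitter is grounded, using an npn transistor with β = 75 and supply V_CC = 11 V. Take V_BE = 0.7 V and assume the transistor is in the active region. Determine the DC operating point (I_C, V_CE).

I_C ≈ 0.52 mA, V_CE ≈ 10 V

Base loop: V_CC = I_B·R_B + V_BE, so I_B = (11 − 0.7)/1500 kΩ = 0.00687 mA.
In the active region I_C = β·I_B = 75 × 0.00687 = 0.515 mA.
Collector loop: V_CE = V_CC − I_C·R_C = 11 − 0.515×1 = 10.5 V.
Since V_CE = 10.5 V > V_CE(sat) ≈ 0.2 V, the transistor is in the active region as assumed.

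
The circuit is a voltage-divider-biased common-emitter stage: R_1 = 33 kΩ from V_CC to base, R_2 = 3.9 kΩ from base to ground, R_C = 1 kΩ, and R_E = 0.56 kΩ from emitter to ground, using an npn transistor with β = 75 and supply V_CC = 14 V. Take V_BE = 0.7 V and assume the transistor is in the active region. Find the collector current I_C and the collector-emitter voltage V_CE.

Thevenize the base divider: V_Th = V_CC·R_2/(R_1+R_2) = 14×3.9/36.9 = 1.48 V, R_Th = R_1‖R_2 = 3.49 kΩ.
Base-emitter loop: V_Th = I_B·R_Th + V_BE + (β+1)I_B·R_E, so I_B = (1.48 − 0.7) / (3.49 + 76×0.56) = 0.0169 mA.
I_C = β·I_B = 75×0.0169 = 1.27 mA, and I_E = (β+1)I_B = 1.29 mA.
V_CE = V_CC − I_C·R_C − I_E·R_E = 14 − 1.27×1 − 1.29×0.56 = 12 V.
V_CE = 12 V > 0.2 V confirms active-region operation.

I_C ≈ 1.3 mA, V_CE ≈ 12 V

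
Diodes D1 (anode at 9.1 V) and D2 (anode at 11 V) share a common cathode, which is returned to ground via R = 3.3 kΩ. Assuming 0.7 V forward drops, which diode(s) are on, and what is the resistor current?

Assume both conduct. Then node N would need to be at both 9.1−0.7 = 8.4 V and 11−0.7 = 10.3 V, which is impossible.
Assume only D2 conducts: V_N = 11 − 0.7 = 10.3 V, so I_R = 10.3/3.3 = 3.12 mA.
Check D1: its anode-to-cathode voltage is 9.1 − 10.3 = -1.2 V < 0.7 V, so it is off. The assumption is consistent.

Only D2 conducts; I_R ≈ 3.1 mA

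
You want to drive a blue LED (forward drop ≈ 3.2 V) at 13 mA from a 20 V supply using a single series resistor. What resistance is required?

The resistor drops V_S − V_D = 20 − 3.2 = 16.8 V at 13 mA.
R = 16.8 V / 13 mA = 1.29 kΩ.

R ≈ 1.3 kΩ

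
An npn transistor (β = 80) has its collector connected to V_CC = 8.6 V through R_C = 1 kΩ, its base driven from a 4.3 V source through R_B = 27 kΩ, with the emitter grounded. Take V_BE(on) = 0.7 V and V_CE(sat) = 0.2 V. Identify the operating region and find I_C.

Assume active: I_B = (4.3 − 0.7)/27 = 0.133 mA, giving I_C = β·I_B = 10.7 mA.
But then V_CE = 8.6 − 10.7×1 = -2.07 V < V_CE(sat) = 0.2 V — impossible in the active region.
So the transistor is saturated. With V_CE = 0.2 V, I_C = (V_CC − 0.2)/R_C = 8.4/1 = 8.4 mA.
Check: β·I_B = 10.7 mA > I_C = 8.4 mA, confirming saturation.

saturation; I_C ≈ 8.4 mA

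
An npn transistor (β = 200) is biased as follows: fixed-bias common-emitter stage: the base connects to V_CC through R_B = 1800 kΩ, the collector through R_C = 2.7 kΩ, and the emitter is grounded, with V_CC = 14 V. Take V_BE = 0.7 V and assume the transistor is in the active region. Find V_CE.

Base loop: V_CC = I_B·R_B + V_BE, so I_B = (14 − 0.7)/1800 kΩ = 0.00739 mA.
In the active region I_C = β·I_B = 200 × 0.00739 = 1.48 mA.
Collector loop: V_CE = V_CC − I_C·R_C = 14 − 1.48×2.7 = 10 V.
Since V_CE = 10 V > V_CE(sat) ≈ 0.2 V, the transistor is in the active region as assumed.

V_CE ≈ 10 V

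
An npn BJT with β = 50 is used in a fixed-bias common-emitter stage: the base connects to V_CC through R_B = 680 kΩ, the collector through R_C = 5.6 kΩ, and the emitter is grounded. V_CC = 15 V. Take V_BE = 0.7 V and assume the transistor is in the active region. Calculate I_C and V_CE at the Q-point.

I_C ≈ 1.1 mA, V_CE ≈ 9.1 V

Base loop: V_CC = I_B·R_B + V_BE, so I_B = (15 − 0.7)/680 kΩ = 0.021 mA.
In the active region I_C = β·I_B = 50 × 0.021 = 1.05 mA.
Collector loop: V_CE = V_CC − I_C·R_C = 15 − 1.05×5.6 = 9.11 V.
Since V_CE = 9.11 V > V_CE(sat) ≈ 0.2 V, the transistor is in the active region as assumed.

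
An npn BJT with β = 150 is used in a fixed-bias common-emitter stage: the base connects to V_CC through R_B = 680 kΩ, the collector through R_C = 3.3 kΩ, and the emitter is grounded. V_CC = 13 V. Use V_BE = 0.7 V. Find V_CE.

Base loop: V_CC = I_B·R_B + V_BE, so I_B = (13 − 0.7)/680 kΩ = 0.0181 mA.
In the active region I_C = β·I_B = 150 × 0.0181 = 2.71 mA.
Collector loop: V_CE = V_CC − I_C·R_C = 13 − 2.71×3.3 = 4.05 V.
Since V_CE = 4.05 V > V_CE(sat) ≈ 0.2 V, the transistor is in the active region as assumed.

V_CE ≈ 4 V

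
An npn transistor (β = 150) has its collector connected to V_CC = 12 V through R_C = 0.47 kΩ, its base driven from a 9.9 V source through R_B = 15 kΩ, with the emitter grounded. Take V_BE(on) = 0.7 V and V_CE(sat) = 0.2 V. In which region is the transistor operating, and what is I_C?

Assume active: I_B = (9.9 − 0.7)/15 = 0.613 mA, giving I_C = β·I_B = 92 mA.
But then V_CE = 12 − 92×0.47 = -31.2 V < V_CE(sat) = 0.2 V — impossible in the active region.
So the transistor is saturated. With V_CE = 0.2 V, I_C = (V_CC − 0.2)/R_C = 11.8/0.47 = 25.1 mA.
Check: β·I_B = 92 mA > I_C = 25.1 mA, confirming saturation.

saturation; I_C ≈ 25 mA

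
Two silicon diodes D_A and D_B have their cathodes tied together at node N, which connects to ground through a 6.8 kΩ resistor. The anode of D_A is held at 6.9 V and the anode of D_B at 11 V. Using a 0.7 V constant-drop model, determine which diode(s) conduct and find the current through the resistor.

Only D_B conducts; I_R ≈ 1.5 mA

Assume both conduct. Then node N would need to be at both 6.9−0.7 = 6.2 V and 11−0.7 = 10.3 V, which is impossible.
Assume only D_B conducts: V_N = 11 − 0.7 = 10.3 V, so I_R = 10.3/6.8 = 1.51 mA.
Check D_A: its anode-to-cathode voltage is 6.9 − 10.3 = -3.4 V < 0.7 V, so it is off. The assumption is consistent.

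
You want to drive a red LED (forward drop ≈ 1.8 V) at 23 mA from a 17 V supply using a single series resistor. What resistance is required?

The resistor drops V_S − V_D = 17 − 1.8 = 15.2 V at 23 mA.
R = 15.2 V / 23 mA = 0.661 kΩ.

R ≈ 0.66 kΩ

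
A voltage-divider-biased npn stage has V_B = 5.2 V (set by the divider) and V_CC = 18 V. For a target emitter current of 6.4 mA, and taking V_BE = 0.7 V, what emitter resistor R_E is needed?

R_E ≈ 0.7 kΩ

V_E = V_B − V_BE = 5.2 − 0.7 = 4.5 V.
R_E = V_E / I_E = 4.5 / 6.4 = 0.703 kΩ.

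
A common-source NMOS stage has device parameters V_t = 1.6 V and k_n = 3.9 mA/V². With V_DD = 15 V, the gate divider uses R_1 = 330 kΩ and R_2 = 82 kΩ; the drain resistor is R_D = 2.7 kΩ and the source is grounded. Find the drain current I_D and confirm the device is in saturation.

V_G = V_DD·R_2/(R_1+R_2) = 15×82/412 = 2.99 V. With the source grounded, V_GS = V_G = 2.99 V.
Assume saturation: I_D = (k_n/2)(V_GS − V_t)² = (3.9/2)×(2.99 − 1.6)² = 1.95×1.39² = 3.74 mA.
V_DS = V_DD − I_D·R_D = 15 − 3.74×2.7 = 4.89 V.
Saturation requires V_DS ≥ V_GS − V_t = 1.39 V; 4.89 ≥ 1.39 ✓.

I_D ≈ 3.7 mA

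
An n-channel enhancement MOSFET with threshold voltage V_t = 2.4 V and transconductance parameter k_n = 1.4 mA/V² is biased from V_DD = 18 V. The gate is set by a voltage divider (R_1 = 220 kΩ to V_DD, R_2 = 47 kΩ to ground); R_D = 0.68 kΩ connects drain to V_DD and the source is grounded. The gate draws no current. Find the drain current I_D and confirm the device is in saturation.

V_G = V_DD·R_2/(R_1+R_2) = 18×47/267 = 3.17 V. With the source grounded, V_GS = V_G = 3.17 V.
Assume saturation: I_D = (k_n/2)(V_GS − V_t)² = (1.4/2)×(3.17 − 2.4)² = 0.7×0.769² = 0.413 mA.
V_DS = V_DD − I_D·R_D = 18 − 0.413×0.68 = 17.7 V.
Saturation requires V_DS ≥ V_GS − V_t = 0.769 V; 17.7 ≥ 0.769 ✓.

I_D ≈ 0.41 mA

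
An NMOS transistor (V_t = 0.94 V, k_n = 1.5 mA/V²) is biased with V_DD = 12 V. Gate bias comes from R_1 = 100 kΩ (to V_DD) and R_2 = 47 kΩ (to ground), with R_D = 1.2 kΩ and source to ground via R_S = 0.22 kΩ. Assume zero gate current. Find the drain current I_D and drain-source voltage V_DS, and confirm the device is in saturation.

V_G = V_DD·R_2/(R_1+R_2) = 12×47/147 = 3.84 V.
Assume saturation: I_D = (k_n/2)(V_GS − V_t)² with V_GS = V_G − I_D·R_S = 3.84 − 0.22·I_D.
Substituting gives 0.0363·I_D² − 1.96·I_D + 6.29 = 0, with roots I_D = 3.44 or 50.4 mA.
The root I_D = 50.4 mA gives V_GS = -7.26 V ≤ V_t, so take I_D = 3.44 mA.
Then V_GS = 3.08 V and V_DS = V_DD − I_D(R_D+R_S) = 12 − 3.44×1.42 = 7.12 V.
Saturation requires V_DS ≥ V_GS − V_t = 2.14 V; 7.12 ≥ 2.14 ✓.

I_D ≈ 3.4 mA, V_DS ≈ 7.1 V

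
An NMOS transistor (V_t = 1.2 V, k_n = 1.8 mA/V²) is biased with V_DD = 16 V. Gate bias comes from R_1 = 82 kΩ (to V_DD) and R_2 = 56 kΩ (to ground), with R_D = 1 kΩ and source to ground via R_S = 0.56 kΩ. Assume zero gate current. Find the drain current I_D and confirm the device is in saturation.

I_D ≈ 5.2 mA

V_G = V_DD·R_2/(R_1+R_2) = 16×56/138 = 6.49 V.
Assume saturation: I_D = (k_n/2)(V_GS − V_t)² with V_GS = V_G − I_D·R_S = 6.49 − 0.56·I_D.
Substituting gives 0.282·I_D² − 6.34·I_D + 25.2 = 0, with roots I_D = 5.17 or 17.3 mA.
The root I_D = 17.3 mA gives V_GS = -3.18 V ≤ V_t, so take I_D = 5.17 mA.
Then V_GS = 3.6 V and V_DS = V_DD − I_D(R_D+R_S) = 16 − 5.17×1.56 = 7.93 V.
Saturation requires V_DS ≥ V_GS − V_t = 2.4 V; 7.93 ≥ 2.4 ✓.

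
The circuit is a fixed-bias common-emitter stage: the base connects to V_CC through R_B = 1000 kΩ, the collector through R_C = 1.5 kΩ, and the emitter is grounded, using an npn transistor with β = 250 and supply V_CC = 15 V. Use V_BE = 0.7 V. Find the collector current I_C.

Base loop: V_CC = I_B·R_B + V_BE, so I_B = (15 − 0.7)/1000 kΩ = 0.0143 mA.
In the active region I_C = β·I_B = 250 × 0.0143 = 3.58 mA.
Collector loop: V_CE = V_CC − I_C·R_C = 15 − 3.58×1.5 = 9.64 V.
Since V_CE = 9.64 V > V_CE(sat) ≈ 0.2 V, the transistor is in the active region as assumed.

I_C ≈ 3.6 mA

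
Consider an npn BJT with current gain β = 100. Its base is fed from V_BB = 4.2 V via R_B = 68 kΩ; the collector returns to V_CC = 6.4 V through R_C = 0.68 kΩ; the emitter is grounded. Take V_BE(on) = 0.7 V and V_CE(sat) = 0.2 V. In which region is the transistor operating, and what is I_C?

Assume active. Base-emitter loop: I_B = (V_BB − V_BE)/R_B = (4.2 − 0.7)/68 = 0.0515 mA.
I_C = β·I_B = 100×0.0515 = 5.15 mA.
V_CE = V_CC − I_C·R_C = 6.4 − 5.15×0.68 = 2.9 V > V_CE(sat), so the active-region assumption holds.

active; I_C ≈ 5.1 mA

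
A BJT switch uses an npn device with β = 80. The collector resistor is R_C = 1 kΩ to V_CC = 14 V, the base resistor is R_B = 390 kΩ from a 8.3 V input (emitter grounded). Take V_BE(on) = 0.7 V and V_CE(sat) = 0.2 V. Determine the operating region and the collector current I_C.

Assume active. Base-emitter loop: I_B = (V_BB − V_BE)/R_B = (8.3 − 0.7)/390 = 0.0195 mA.
I_C = β·I_B = 80×0.0195 = 1.56 mA.
V_CE = V_CC − I_C·R_C = 14 − 1.56×1 = 12.4 V > V_CE(sat), so the active-region assumption holds.

active; I_C ≈ 1.6 mA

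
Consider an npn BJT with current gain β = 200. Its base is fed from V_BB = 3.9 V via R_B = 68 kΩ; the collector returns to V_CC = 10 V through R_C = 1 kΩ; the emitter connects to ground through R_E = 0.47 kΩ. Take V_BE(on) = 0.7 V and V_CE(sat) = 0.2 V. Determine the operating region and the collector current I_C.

Assume active. Base-emitter loop: I_B = (V_BB − V_BE)/(R_B + (β+1)R_E) = (3.9 − 0.7)/(68 + 201×0.47) = 0.0197 mA.
I_C = β·I_B = 200×0.0197 = 3.94 mA.
V_CE = V_CC − I_C·R_C − I_E·R_E = 10 − 3.94×1 − 3.96×0.47 = 4.2 V > V_CE(sat), so the active-region assumption holds.

active; I_C ≈ 3.9 mA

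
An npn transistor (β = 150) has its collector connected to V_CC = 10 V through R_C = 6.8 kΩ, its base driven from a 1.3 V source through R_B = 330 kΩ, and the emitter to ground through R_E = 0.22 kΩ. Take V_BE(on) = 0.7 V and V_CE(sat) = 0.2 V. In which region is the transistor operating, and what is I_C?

active; I_C ≈ 0.25 mA

Assume active. Base-emitter loop: I_B = (V_BB − V_BE)/(R_B + (β+1)R_E) = (1.3 − 0.7)/(330 + 151×0.22) = 0.00165 mA.
I_C = β·I_B = 150×0.00165 = 0.248 mA.
V_CE = V_CC − I_C·R_C − I_E·R_E = 10 − 0.248×6.8 − 0.249×0.22 = 8.26 V > V_CE(sat), so the active-region assumption holds.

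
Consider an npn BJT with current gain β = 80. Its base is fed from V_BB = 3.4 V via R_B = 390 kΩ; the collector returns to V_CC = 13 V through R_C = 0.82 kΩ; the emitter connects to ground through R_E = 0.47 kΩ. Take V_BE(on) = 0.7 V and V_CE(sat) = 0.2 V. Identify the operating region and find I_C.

active; I_C ≈ 0.5 mA

Assume active. Base-emitter loop: I_B = (V_BB − V_BE)/(R_B + (β+1)R_E) = (3.4 − 0.7)/(390 + 81×0.47) = 0.00631 mA.
I_C = β·I_B = 80×0.00631 = 0.505 mA.
V_CE = V_CC − I_C·R_C − I_E·R_E = 13 − 0.505×0.82 − 0.511×0.47 = 12.3 V > V_CE(sat), so the active-region assumption holds.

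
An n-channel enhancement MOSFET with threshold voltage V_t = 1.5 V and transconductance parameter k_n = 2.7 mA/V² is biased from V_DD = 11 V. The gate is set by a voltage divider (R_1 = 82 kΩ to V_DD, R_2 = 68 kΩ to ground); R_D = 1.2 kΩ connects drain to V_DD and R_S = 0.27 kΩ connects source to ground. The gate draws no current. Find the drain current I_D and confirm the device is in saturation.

I_D ≈ 5.5 mA

V_G = V_DD·R_2/(R_1+R_2) = 11×68/150 = 4.99 V.
Assume saturation: I_D = (k_n/2)(V_GS − V_t)² with V_GS = V_G − I_D·R_S = 4.99 − 0.27·I_D.
Substituting gives 0.0984·I_D² − 3.54·I_D + 16.4 = 0, with roots I_D = 5.46 or 30.5 mA.
The root I_D = 30.5 mA gives V_GS = -3.26 V ≤ V_t, so take I_D = 5.46 mA.
Then V_GS = 3.51 V and V_DS = V_DD − I_D(R_D+R_S) = 11 − 5.46×1.47 = 2.97 V.
Saturation requires V_DS ≥ V_GS − V_t = 2.01 V; 2.97 ≥ 2.01 ✓.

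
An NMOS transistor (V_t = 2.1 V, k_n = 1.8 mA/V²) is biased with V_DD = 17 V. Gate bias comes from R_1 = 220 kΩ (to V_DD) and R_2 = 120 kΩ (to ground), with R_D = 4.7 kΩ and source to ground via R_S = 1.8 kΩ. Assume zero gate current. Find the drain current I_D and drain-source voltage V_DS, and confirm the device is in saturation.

I_D ≈ 1.5 mA, V_DS ≈ 7.5 V

V_G = V_DD·R_2/(R_1+R_2) = 17×120/340 = 6 V.
Assume saturation: I_D = (k_n/2)(V_GS − V_t)² with V_GS = V_G − I_D·R_S = 6 − 1.8·I_D.
Substituting gives 2.92·I_D² − 13.6·I_D + 13.7 = 0, with roots I_D = 1.46 or 3.22 mA.
The root I_D = 3.22 mA gives V_GS = 0.209 V ≤ V_t, so take I_D = 1.46 mA.
Then V_GS = 3.37 V and V_DS = V_DD − I_D(R_D+R_S) = 17 − 1.46×6.5 = 7.51 V.
Saturation requires V_DS ≥ V_GS − V_t = 1.27 V; 7.51 ≥ 1.27 ✓.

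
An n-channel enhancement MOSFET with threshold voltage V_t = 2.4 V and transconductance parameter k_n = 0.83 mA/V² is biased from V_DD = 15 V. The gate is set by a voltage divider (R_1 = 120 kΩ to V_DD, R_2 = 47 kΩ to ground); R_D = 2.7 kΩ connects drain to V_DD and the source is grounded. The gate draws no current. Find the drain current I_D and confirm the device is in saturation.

I_D ≈ 1.4 mA

V_G = V_DD·R_2/(R_1+R_2) = 15×47/167 = 4.22 V. With the source grounded, V_GS = V_G = 4.22 V.
Assume saturation: I_D = (k_n/2)(V_GS − V_t)² = (0.83/2)×(4.22 − 2.4)² = 0.415×1.82² = 1.38 mA.
V_DS = V_DD − I_D·R_D = 15 − 1.38×2.7 = 11.3 V.
Saturation requires V_DS ≥ V_GS − V_t = 1.82 V; 11.3 ≥ 1.82 ✓.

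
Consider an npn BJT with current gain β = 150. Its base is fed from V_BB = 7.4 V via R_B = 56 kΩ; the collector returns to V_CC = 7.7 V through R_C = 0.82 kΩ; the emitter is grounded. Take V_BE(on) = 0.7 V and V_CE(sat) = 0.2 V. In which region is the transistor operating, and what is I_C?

saturation; I_C ≈ 9.1 mA

Assume active: I_B = (7.4 − 0.7)/56 = 0.12 mA, giving I_C = β·I_B = 17.9 mA.
But then V_CE = 7.7 − 17.9×0.82 = -7.02 V < V_CE(sat) = 0.2 V — impossible in the active region.
So the transistor is saturated. With V_CE = 0.2 V, I_C = (V_CC − 0.2)/R_C = 7.5/0.82 = 9.15 mA.
Check: β·I_B = 17.9 mA > I_C = 9.15 mA, confirming saturation.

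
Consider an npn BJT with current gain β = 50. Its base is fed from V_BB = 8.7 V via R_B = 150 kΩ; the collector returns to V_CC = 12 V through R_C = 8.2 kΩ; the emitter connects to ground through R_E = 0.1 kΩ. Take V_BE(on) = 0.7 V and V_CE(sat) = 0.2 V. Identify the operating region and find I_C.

Assume active: I_B = (8.7 − 0.7)/(150 + 51×0.1) = 0.0516 mA, I_C = β·I_B = 2.58 mA.
Then V_CE = 12 − 2.58×8.2 − 2.63×0.1 = -9.41 V < 0.2 V — the active assumption fails.
Re-solve with V_CE = 0.2 V. KCL at the emitter: V_E/R_E = (V_BB−0.7−V_E)/R_B + (V_CC−0.2−V_E)/R_C, giving V_E = 0.147 V.
I_C = (V_CC − 0.2 − V_E)/R_C = (11.8 − 0.147)/8.2 = 1.42 mA.
Check: I_B = (8 − 0.147)/150 = 0.0524 mA, and β·I_B = 2.62 mA > I_C, confirming saturation.

saturation; I_C ≈ 1.4 mA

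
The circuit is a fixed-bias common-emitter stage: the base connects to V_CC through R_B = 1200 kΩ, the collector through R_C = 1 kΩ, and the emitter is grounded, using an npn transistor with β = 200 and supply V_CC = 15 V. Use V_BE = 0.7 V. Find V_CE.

V_CE ≈ 13 V

Base loop: V_CC = I_B·R_B + V_BE, so I_B = (15 − 0.7)/1200 kΩ = 0.0119 mA.
In the active region I_C = β·I_B = 200 × 0.0119 = 2.38 mA.
Collector loop: V_CE = V_CC − I_C·R_C = 15 − 2.38×1 = 12.6 V.
Since V_CE = 12.6 V > V_CE(sat) ≈ 0.2 V, the transistor is in the active region as assumed.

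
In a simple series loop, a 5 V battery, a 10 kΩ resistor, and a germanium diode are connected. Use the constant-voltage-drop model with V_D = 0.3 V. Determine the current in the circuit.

KVL around the loop: 5 = V_D + I·R = 0.3 + I × 10 kΩ.
So I = (5 − 0.3) / 10 kΩ = 4.7 / 10 = 0.47 mA.

I ≈ 0.47 mA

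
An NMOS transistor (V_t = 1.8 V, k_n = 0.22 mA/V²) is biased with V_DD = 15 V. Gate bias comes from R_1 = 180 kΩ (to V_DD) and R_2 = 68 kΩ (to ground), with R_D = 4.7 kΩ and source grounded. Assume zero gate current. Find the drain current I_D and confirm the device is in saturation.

V_G = V_DD·R_2/(R_1+R_2) = 15×68/248 = 4.11 V. With the source grounded, V_GS = V_G = 4.11 V.
Assume saturation: I_D = (k_n/2)(V_GS − V_t)² = (0.22/2)×(4.11 − 1.8)² = 0.11×2.31² = 0.588 mA.
V_DS = V_DD − I_D·R_D = 15 − 0.588×4.7 = 12.2 V.
Saturation requires V_DS ≥ V_GS − V_t = 2.31 V; 12.2 ≥ 2.31 ✓.

I_D ≈ 0.59 mA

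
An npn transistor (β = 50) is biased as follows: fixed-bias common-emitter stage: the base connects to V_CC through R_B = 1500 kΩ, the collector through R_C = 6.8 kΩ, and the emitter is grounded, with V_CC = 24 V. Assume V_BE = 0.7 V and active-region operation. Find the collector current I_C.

I_C ≈ 0.78 mA

Base loop: V_CC = I_B·R_B + V_BE, so I_B = (24 − 0.7)/1500 kΩ = 0.0155 mA.
In the active region I_C = β·I_B = 50 × 0.0155 = 0.777 mA.
Collector loop: V_CE = V_CC − I_C·R_C = 24 − 0.777×6.8 = 18.7 V.
Since V_CE = 18.7 V > V_CE(sat) ≈ 0.2 V, the transistor is in the active region as assumed.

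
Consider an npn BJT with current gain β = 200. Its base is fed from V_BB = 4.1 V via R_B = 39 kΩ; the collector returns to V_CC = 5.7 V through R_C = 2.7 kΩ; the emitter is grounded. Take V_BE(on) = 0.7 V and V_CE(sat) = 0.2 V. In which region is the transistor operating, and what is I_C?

saturation; I_C ≈ 2 mA

Assume active: I_B = (4.1 − 0.7)/39 = 0.0872 mA, giving I_C = β·I_B = 17.4 mA.
But then V_CE = 5.7 − 17.4×2.7 = -41.4 V < V_CE(sat) = 0.2 V — impossible in the active region.
So the transistor is saturated. With V_CE = 0.2 V, I_C = (V_CC − 0.2)/R_C = 5.5/2.7 = 2.04 mA.
Check: β·I_B = 17.4 mA > I_C = 2.04 mA, confirming saturation.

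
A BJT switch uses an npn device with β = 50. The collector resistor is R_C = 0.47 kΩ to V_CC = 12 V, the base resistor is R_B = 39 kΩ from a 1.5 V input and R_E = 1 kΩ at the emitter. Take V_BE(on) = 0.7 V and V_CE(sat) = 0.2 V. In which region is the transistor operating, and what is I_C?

active; I_C ≈ 0.44 mA

Assume active. Base-emitter loop: I_B = (V_BB − V_BE)/(R_B + (β+1)R_E) = (1.5 − 0.7)/(39 + 51×1) = 0.00889 mA.
I_C = β·I_B = 50×0.00889 = 0.444 mA.
V_CE = V_CC − I_C·R_C − I_E·R_E = 12 − 0.444×0.47 − 0.453×1 = 11.3 V > V_CE(sat), so the active-region assumption holds.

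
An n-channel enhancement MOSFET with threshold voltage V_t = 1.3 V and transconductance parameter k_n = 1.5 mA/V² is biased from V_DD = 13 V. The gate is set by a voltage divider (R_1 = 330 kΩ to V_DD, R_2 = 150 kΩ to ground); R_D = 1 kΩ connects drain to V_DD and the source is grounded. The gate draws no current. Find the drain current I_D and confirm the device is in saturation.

I_D ≈ 5.7 mA

V_G = V_DD·R_2/(R_1+R_2) = 13×150/480 = 4.06 V. With the source grounded, V_GS = V_G = 4.06 V.
Assume saturation: I_D = (k_n/2)(V_GS − V_t)² = (1.5/2)×(4.06 − 1.3)² = 0.75×2.76² = 5.72 mA.
V_DS = V_DD − I_D·R_D = 13 − 5.72×1 = 7.28 V.
Saturation requires V_DS ≥ V_GS − V_t = 2.76 V; 7.28 ≥ 2.76 ✓.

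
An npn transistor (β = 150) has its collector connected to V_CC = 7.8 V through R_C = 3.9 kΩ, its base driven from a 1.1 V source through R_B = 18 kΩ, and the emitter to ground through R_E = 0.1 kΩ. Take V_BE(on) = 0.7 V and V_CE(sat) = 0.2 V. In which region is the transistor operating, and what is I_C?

Assume active. Base-emitter loop: I_B = (V_BB − V_BE)/(R_B + (β+1)R_E) = (1.1 − 0.7)/(18 + 151×0.1) = 0.0121 mA.
I_C = β·I_B = 150×0.0121 = 1.81 mA.
V_CE = V_CC − I_C·R_C − I_E·R_E = 7.8 − 1.81×3.9 − 1.82×0.1 = 0.548 V > V_CE(sat), so the active-region assumption holds.

active; I_C ≈ 1.8 mA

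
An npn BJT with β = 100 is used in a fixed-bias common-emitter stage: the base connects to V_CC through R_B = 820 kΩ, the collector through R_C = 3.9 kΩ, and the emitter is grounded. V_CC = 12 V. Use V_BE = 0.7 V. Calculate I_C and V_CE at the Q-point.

Base loop: V_CC = I_B·R_B + V_BE, so I_B = (12 − 0.7)/820 kΩ = 0.0138 mA.
In the active region I_C = β·I_B = 100 × 0.0138 = 1.38 mA.
Collector loop: V_CE = V_CC − I_C·R_C = 12 − 1.38×3.9 = 6.63 V.
Since V_CE = 6.63 V > V_CE(sat) ≈ 0.2 V, the transistor is in the active region as assumed.

I_C ≈ 1.4 mA, V_CE ≈ 6.6 V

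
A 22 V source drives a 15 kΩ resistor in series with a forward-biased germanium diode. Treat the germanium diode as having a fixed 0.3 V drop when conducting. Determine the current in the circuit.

KVL around the loop: 22 = V_D + I·R = 0.3 + I × 15 kΩ.
So I = (22 − 0.3) / 15 kΩ = 21.7 / 15 = 1.45 mA.

I ≈ 1.4 mA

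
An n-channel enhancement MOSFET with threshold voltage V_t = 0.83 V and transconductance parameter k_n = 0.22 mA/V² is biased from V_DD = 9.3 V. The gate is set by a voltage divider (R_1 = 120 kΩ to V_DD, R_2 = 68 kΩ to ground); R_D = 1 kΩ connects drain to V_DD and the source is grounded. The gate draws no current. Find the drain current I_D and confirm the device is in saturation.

I_D ≈ 0.71 mA

V_G = V_DD·R_2/(R_1+R_2) = 9.3×68/188 = 3.36 V. With the source grounded, V_GS = V_G = 3.36 V.
Assume saturation: I_D = (k_n/2)(V_GS − V_t)² = (0.22/2)×(3.36 − 0.83)² = 0.11×2.53² = 0.706 mA.
V_DS = V_DD − I_D·R_D = 9.3 − 0.706×1 = 8.59 V.
Saturation requires V_DS ≥ V_GS − V_t = 2.53 V; 8.59 ≥ 2.53 ✓.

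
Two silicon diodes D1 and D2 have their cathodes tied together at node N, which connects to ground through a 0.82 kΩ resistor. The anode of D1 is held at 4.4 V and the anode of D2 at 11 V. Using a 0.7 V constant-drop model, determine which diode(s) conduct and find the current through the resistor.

Only D2 conducts; I_R ≈ 13 mA

Assume both conduct. Then node N would need to be at both 4.4−0.7 = 3.7 V and 11−0.7 = 10.3 V, which is impossible.
Assume only D2 conducts: V_N = 11 − 0.7 = 10.3 V, so I_R = 10.3/0.82 = 12.6 mA.
Check D1: its anode-to-cathode voltage is 4.4 − 10.3 = -5.9 V < 0.7 V, so it is off. The assumption is consistent.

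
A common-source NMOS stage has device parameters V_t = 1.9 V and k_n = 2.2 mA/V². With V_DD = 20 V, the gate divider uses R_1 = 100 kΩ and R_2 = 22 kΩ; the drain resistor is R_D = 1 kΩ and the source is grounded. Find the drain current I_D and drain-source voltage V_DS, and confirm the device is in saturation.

V_G = V_DD·R_2/(R_1+R_2) = 20×22/122 = 3.61 V. With the source grounded, V_GS = V_G = 3.61 V.
Assume saturation: I_D = (k_n/2)(V_GS − V_t)² = (2.2/2)×(3.61 − 1.9)² = 1.1×1.71² = 3.2 mA.
V_DS = V_DD − I_D·R_D = 20 − 3.2×1 = 16.8 V.
Saturation requires V_DS ≥ V_GS − V_t = 1.71 V; 16.8 ≥ 1.71 ✓.

I_D ≈ 3.2 mA, V_DS ≈ 17 V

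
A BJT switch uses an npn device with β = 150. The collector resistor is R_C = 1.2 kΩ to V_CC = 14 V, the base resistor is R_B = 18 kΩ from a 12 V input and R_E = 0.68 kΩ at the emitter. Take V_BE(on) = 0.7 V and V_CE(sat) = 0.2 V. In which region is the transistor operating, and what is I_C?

Assume active: I_B = (12 − 0.7)/(18 + 151×0.68) = 0.0936 mA, I_C = β·I_B = 14 mA.
Then V_CE = 14 − 14×1.2 − 14.1×0.68 = -12.5 V < 0.2 V — the active assumption fails.
Re-solve with V_CE = 0.2 V. KCL at the emitter: V_E/R_E = (V_BB−0.7−V_E)/R_B + (V_CC−0.2−V_E)/R_C, giving V_E = 5.14 V.
I_C = (V_CC − 0.2 − V_E)/R_C = (13.8 − 5.14)/1.2 = 7.22 mA.
Check: I_B = (11.3 − 5.14)/18 = 0.342 mA, and β·I_B = 51.3 mA > I_C, confirming saturation.

saturation; I_C ≈ 7.2 mA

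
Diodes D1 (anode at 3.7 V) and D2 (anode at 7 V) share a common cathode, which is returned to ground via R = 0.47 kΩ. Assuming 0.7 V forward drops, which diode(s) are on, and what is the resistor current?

Assume both conduct. Then node N would need to be at both 3.7−0.7 = 3 V and 7−0.7 = 6.3 V, which is impossible.
Assume only D2 conducts: V_N = 7 − 0.7 = 6.3 V, so I_R = 6.3/0.47 = 13.4 mA.
Check D1: its anode-to-cathode voltage is 3.7 − 6.3 = -2.6 V < 0.7 V, so it is off. The assumption is consistent.

Only D2 conducts; I_R ≈ 13 mA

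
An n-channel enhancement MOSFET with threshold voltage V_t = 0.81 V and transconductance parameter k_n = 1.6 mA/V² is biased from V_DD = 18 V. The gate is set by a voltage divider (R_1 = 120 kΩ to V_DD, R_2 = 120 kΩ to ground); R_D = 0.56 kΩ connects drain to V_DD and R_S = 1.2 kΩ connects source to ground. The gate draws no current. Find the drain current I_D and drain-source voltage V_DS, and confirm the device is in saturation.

V_G = V_DD·R_2/(R_1+R_2) = 18×120/240 = 9 V.
Assume saturation: I_D = (k_n/2)(V_GS − V_t)² with V_GS = V_G − I_D·R_S = 9 − 1.2·I_D.
Substituting gives 1.15·I_D² − 16.7·I_D + 53.7 = 0, with roots I_D = 4.79 or 9.73 mA.
The root I_D = 9.73 mA gives V_GS = -2.68 V ≤ V_t, so take I_D = 4.79 mA.
Then V_GS = 3.26 V and V_DS = V_DD − I_D(R_D+R_S) = 18 − 4.79×1.76 = 9.58 V.
Saturation requires V_DS ≥ V_GS − V_t = 2.45 V; 9.58 ≥ 2.45 ✓.

I_D ≈ 4.8 mA, V_DS ≈ 9.6 V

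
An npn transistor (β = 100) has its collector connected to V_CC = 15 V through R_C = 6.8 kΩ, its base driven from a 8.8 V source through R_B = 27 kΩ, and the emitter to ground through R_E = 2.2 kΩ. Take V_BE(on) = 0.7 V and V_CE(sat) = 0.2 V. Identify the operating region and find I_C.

saturation; I_C ≈ 1.6 mA

Assume active: I_B = (8.8 − 0.7)/(27 + 101×2.2) = 0.0325 mA, I_C = β·I_B = 3.25 mA.
Then V_CE = 15 − 3.25×6.8 − 3.28×2.2 = -14.3 V < 0.2 V — the active assumption fails.
Re-solve with V_CE = 0.2 V. KCL at the emitter: V_E/R_E = (V_BB−0.7−V_E)/R_B + (V_CC−0.2−V_E)/R_C, giving V_E = 3.88 V.
I_C = (V_CC − 0.2 − V_E)/R_C = (14.8 − 3.88)/6.8 = 1.61 mA.
Check: I_B = (8.1 − 3.88)/27 = 0.156 mA, and β·I_B = 15.6 mA > I_C, confirming saturation.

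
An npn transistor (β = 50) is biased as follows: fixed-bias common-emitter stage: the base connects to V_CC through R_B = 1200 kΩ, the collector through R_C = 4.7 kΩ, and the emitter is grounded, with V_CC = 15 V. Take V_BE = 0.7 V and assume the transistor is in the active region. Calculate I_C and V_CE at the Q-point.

I_C ≈ 0.6 mA, V_CE ≈ 12 V

Base loop: V_CC = I_B·R_B + V_BE, so I_B = (15 − 0.7)/1200 kΩ = 0.0119 mA.
In the active region I_C = β·I_B = 50 × 0.0119 = 0.596 mA.
Collector loop: V_CE = V_CC − I_C·R_C = 15 − 0.596×4.7 = 12.2 V.
Since V_CE = 12.2 V > V_CE(sat) ≈ 0.2 V, the transistor is in the active region as assumed.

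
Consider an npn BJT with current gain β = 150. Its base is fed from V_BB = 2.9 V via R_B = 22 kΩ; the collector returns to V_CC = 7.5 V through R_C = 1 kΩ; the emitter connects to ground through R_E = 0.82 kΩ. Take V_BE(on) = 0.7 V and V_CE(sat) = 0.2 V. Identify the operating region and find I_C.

Assume active. Base-emitter loop: I_B = (V_BB − V_BE)/(R_B + (β+1)R_E) = (2.9 − 0.7)/(22 + 151×0.82) = 0.0151 mA.
I_C = β·I_B = 150×0.0151 = 2.26 mA.
V_CE = V_CC − I_C·R_C − I_E·R_E = 7.5 − 2.26×1 − 2.28×0.82 = 3.37 V > V_CE(sat), so the active-region assumption holds.

active; I_C ≈ 2.3 mA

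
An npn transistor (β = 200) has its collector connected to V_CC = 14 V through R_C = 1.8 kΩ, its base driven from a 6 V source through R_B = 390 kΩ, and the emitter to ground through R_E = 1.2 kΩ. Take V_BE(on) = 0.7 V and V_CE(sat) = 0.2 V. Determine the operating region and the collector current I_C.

active; I_C ≈ 1.7 mA

Assume active. Base-emitter loop: I_B = (V_BB − V_BE)/(R_B + (β+1)R_E) = (6 − 0.7)/(390 + 201×1.2) = 0.0084 mA.
I_C = β·I_B = 200×0.0084 = 1.68 mA.
V_CE = V_CC − I_C·R_C − I_E·R_E = 14 − 1.68×1.8 − 1.69×1.2 = 8.95 V > V_CE(sat), so the active-region assumption holds.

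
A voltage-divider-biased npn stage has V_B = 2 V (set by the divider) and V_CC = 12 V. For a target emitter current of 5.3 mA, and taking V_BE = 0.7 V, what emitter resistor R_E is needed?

V_E = V_B − V_BE = 2 − 0.7 = 1.3 V.
R_E = V_E / I_E = 1.3 / 5.3 = 0.245 kΩ.

R_E ≈ 0.25 kΩ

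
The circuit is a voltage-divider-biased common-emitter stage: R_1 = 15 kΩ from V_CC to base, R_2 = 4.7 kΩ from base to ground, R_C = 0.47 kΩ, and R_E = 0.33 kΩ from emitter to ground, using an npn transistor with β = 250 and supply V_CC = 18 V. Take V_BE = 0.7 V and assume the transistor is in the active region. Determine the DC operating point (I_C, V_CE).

I_C ≈ 10 mA, V_CE ≈ 9.7 V

Thevenize the base divider: V_Th = V_CC·R_2/(R_1+R_2) = 18×4.7/19.7 = 4.29 V, R_Th = R_1‖R_2 = 3.58 kΩ.
Base-emitter loop: V_Th = I_B·R_Th + V_BE + (β+1)I_B·R_E, so I_B = (4.29 − 0.7) / (3.58 + 251×0.33) = 0.0416 mA.
I_C = β·I_B = 250×0.0416 = 10.4 mA, and I_E = (β+1)I_B = 10.4 mA.
V_CE = V_CC − I_C·R_C − I_E·R_E = 18 − 10.4×0.47 − 10.4×0.33 = 9.67 V.
V_CE = 9.67 V > 0.2 V confirms active-region operation.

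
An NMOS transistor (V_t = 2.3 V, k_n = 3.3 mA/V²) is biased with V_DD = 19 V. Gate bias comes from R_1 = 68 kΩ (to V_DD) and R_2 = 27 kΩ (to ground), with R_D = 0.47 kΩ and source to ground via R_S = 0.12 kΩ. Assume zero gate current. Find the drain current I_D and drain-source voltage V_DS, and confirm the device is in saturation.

V_G = V_DD·R_2/(R_1+R_2) = 19×27/95 = 5.4 V.
Assume saturation: I_D = (k_n/2)(V_GS − V_t)² with V_GS = V_G − I_D·R_S = 5.4 − 0.12·I_D.
Substituting gives 0.0238·I_D² − 2.23·I_D + 15.9 = 0, with roots I_D = 7.76 or 86 mA.
The root I_D = 86 mA gives V_GS = -4.92 V ≤ V_t, so take I_D = 7.76 mA.
Then V_GS = 4.47 V and V_DS = V_DD − I_D(R_D+R_S) = 19 − 7.76×0.59 = 14.4 V.
Saturation requires V_DS ≥ V_GS − V_t = 2.17 V; 14.4 ≥ 2.17 ✓.

I_D ≈ 7.8 mA, V_DS ≈ 14 V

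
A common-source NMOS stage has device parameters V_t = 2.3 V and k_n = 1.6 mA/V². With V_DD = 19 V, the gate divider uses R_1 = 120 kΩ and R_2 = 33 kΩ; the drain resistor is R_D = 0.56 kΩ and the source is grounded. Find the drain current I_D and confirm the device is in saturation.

I_D ≈ 2.6 mA

V_G = V_DD·R_2/(R_1+R_2) = 19×33/153 = 4.1 V. With the source grounded, V_GS = V_G = 4.1 V.
Assume saturation: I_D = (k_n/2)(V_GS − V_t)² = (1.6/2)×(4.1 − 2.3)² = 0.8×1.8² = 2.59 mA.
V_DS = V_DD − I_D·R_D = 19 − 2.59×0.56 = 17.6 V.
Saturation requires V_DS ≥ V_GS − V_t = 1.8 V; 17.6 ≥ 1.8 ✓.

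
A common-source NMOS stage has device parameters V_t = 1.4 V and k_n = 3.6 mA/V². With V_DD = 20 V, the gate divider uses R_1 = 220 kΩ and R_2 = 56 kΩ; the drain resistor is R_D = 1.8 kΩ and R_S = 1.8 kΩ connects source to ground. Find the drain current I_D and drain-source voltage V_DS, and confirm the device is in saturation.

I_D ≈ 1.1 mA, V_DS ≈ 16 V

V_G = V_DD·R_2/(R_1+R_2) = 20×56/276 = 4.06 V.
Assume saturation: I_D = (k_n/2)(V_GS − V_t)² with V_GS = V_G − I_D·R_S = 4.06 − 1.8·I_D.
Substituting gives 5.83·I_D² − 18.2·I_D + 12.7 = 0, with roots I_D = 1.05 or 2.07 mA.
The root I_D = 2.07 mA gives V_GS = 0.327 V ≤ V_t, so take I_D = 1.05 mA.
Then V_GS = 2.16 V and V_DS = V_DD − I_D(R_D+R_S) = 20 − 1.05×3.6 = 16.2 V.
Saturation requires V_DS ≥ V_GS − V_t = 0.764 V; 16.2 ≥ 0.764 ✓.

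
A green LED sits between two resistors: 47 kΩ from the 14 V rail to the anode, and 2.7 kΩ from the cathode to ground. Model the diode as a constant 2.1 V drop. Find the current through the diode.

I ≈ 0.24 mA

The two resistors are in series with the diode, so KVL gives 14 = I·47 + 2.1 + I·2.7.
I = (14 − 2.1) / (47 + 2.7) kΩ = 11.9 / 49.7 = 0.239 mA.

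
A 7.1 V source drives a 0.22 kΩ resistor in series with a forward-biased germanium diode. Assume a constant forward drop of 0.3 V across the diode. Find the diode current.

I ≈ 31 mA

KVL around the loop: 7.1 = V_D + I·R = 0.3 + I × 0.22 kΩ.
So I = (7.1 − 0.3) / 0.22 kΩ = 6.8 / 0.22 = 30.9 mA.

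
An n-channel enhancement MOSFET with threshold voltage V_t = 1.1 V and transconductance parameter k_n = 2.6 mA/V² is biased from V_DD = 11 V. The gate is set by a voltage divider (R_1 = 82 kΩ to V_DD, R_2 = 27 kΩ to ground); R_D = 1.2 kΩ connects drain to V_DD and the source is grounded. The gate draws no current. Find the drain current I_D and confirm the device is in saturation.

I_D ≈ 3.4 mA

V_G = V_DD·R_2/(R_1+R_2) = 11×27/109 = 2.72 V. With the source grounded, V_GS = V_G = 2.72 V.
Assume saturation: I_D = (k_n/2)(V_GS − V_t)² = (2.6/2)×(2.72 − 1.1)² = 1.3×1.62² = 3.43 mA.
V_DS = V_DD − I_D·R_D = 11 − 3.43×1.2 = 6.88 V.
Saturation requires V_DS ≥ V_GS − V_t = 1.62 V; 6.88 ≥ 1.62 ✓.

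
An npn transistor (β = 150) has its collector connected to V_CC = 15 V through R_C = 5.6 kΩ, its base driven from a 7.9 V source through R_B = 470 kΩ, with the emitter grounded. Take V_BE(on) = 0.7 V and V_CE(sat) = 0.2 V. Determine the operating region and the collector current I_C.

active; I_C ≈ 2.3 mA

Assume active. Base-emitter loop: I_B = (V_BB − V_BE)/R_B = (7.9 − 0.7)/470 = 0.0153 mA.
I_C = β·I_B = 150×0.0153 = 2.3 mA.
V_CE = V_CC − I_C·R_C = 15 − 2.3×5.6 = 2.13 V > V_CE(sat), so the active-region assumption holds.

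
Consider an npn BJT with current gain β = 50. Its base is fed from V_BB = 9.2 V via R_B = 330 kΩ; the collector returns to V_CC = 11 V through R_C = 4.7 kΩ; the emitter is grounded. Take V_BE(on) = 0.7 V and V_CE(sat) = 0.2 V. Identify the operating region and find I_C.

active; I_C ≈ 1.3 mA

Assume active. Base-emitter loop: I_B = (V_BB − V_BE)/R_B = (9.2 − 0.7)/330 = 0.0258 mA.
I_C = β·I_B = 50×0.0258 = 1.29 mA.
V_CE = V_CC − I_C·R_C = 11 − 1.29×4.7 = 4.95 V > V_CE(sat), so the active-region assumption holds.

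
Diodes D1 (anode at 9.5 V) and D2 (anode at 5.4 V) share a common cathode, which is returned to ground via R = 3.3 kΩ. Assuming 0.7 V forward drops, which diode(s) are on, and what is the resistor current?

Only D1 conducts; I_R ≈ 2.7 mA

Assume both conduct. Then node N would need to be at both 9.5−0.7 = 8.8 V and 5.4−0.7 = 4.7 V, which is impossible.
Assume only D1 conducts: V_N = 9.5 − 0.7 = 8.8 V, so I_R = 8.8/3.3 = 2.67 mA.
Check D2: its anode-to-cathode voltage is 5.4 − 8.8 = -3.4 V < 0.7 V, so it is off. The assumption is consistent.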